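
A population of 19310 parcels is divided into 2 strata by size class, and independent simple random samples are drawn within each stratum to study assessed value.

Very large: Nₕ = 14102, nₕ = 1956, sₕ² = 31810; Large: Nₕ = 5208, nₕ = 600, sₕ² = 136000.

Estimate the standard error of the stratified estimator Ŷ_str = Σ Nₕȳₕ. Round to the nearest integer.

Var(Ŷ_str) = Σₕ Nₕ²(1 − fₕ)sₕ²/nₕ.
Very large: 14102²·(1 − 1956/14102)·31810/1956 = 2.7855362 × 10^9.
Large: 5208²·(1 − 600/5208)·136000/600 = 5.4396518 × 10^9.
Sum = 8.225188 × 10^9.
SE = √(8.225188 × 10^9) = 90693.

90693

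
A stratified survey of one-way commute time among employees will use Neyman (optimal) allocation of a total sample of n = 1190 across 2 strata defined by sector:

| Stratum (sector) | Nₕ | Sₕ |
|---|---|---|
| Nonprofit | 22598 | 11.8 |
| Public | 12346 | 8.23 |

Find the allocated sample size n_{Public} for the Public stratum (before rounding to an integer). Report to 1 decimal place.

328.3

Neyman allocation: nₕ = n·NₕSₕ / Σⱼ NⱼSⱼ.
Σ NⱼSⱼ = 22598·11.8 + 12346·8.23 = 368263.98.
n_{Public} = 1190·12346·8.23 / 368263.98 = 328.3.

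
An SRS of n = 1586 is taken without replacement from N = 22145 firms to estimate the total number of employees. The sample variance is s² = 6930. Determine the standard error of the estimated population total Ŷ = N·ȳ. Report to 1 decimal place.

Var(Ŷ) = N²·Var(ȳ) = N²·(1 − n/N)·s²/n.
f = 1586/22145 = 0.07161888; Var(ȳ) = 0.92838112·6930/1586 = 4.0565455.
Var(Ŷ) = 22145² · 4.0565455 = 1.9893341 × 10^9.
SE(Ŷ) = √(1.9893341 × 10^9) = 44602.0.

44602.0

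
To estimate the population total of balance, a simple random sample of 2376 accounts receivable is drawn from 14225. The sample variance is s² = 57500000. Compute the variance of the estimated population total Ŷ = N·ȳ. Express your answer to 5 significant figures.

4.0790 × 10^12

Var(Ŷ) = N²·Var(ȳ) = N²·(1 − n/N)·s²/n.
f = 2376/14225 = 0.16702988; Var(ȳ) = 0.83297012·57500000/2376 = 20158.157.
Var(Ŷ) = 14225² · 20158.157 = 4.0790157 × 10^12.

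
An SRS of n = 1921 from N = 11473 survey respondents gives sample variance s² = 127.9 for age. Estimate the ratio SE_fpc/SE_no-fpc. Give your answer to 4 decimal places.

f = n/N = 1921/11473 = 0.16743659.
SE_no-fpc = √(s²/n) = 0.25803082; SE_fpc = √((1−f)s²/n) = 0.23544.
Ratio = √(1−f) = 0.91244913.

0.9124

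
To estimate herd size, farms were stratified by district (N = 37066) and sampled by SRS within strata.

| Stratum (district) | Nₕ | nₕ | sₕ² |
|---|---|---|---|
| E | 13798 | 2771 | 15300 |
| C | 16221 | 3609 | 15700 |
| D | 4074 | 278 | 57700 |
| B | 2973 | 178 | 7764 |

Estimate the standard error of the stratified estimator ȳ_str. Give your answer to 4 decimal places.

Var(ȳ_str) = Σₕ Wₕ²(1 − fₕ)sₕ²/nₕ with Wₕ = Nₕ/N, N = 37066.
E: Wₕ = 0.37225490; term = 0.37225490²·(1 − 0.20082621)·15300/2771 = 0.61147257.
C: Wₕ = 0.43762478; term = 0.43762478²·(1 − 0.22248937)·15700/3609 = 0.64777311.
D: Wₕ = 0.10991205; term = 0.10991205²·(1 − 0.06823760)·57700/278 = 2.3362903.
B: Wₕ = 0.08020828; term = 0.08020828²·(1 − 0.05987218)·7764/178 = 0.26380973.
Sum = 3.8593457.
SE = √(3.8593457) = 1.9645.

1.9645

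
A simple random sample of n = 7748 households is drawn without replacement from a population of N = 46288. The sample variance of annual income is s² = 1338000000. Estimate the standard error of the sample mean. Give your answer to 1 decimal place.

379.2

Under SRS without replacement, Var(ȳ) = (1 − f)·s²/n with f = n/N = 7748/46288 = 0.16738680.
Var(ȳ) = (1 − 0.16738680)·1338000000/7748 = 0.83261320·172689.73 = 143783.75.
SE(ȳ) = √(143783.75) = 379.2.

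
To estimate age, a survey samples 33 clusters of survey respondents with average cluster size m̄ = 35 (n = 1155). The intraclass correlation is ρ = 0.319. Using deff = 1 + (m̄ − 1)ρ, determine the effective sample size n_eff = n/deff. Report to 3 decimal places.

deff = 1 + (35 − 1)·0.319 = 1 + 10.846 = 11.846.
n_eff = 1155 / 11.846 = 97.501.

97.501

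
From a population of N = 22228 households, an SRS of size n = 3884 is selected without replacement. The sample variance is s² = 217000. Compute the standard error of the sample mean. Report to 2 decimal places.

Under SRS without replacement, Var(ȳ) = (1 − f)·s²/n with f = n/N = 3884/22228 = 0.17473457.
Var(ȳ) = (1 − 0.17473457)·217000/3884 = 0.82526543·55.870237 = 46.107775.
SE(ȳ) = √(46.107775) = 6.79.

6.79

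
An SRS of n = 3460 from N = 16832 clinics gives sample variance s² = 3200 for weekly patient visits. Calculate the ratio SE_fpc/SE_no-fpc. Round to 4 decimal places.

f = n/N = 3460/16832 = 0.20556084.
SE_no-fpc = √(s²/n) = 0.96169407; SE_fpc = √((1−f)s²/n) = 0.85717059.
Ratio = √(1−f) = 0.89131317.

0.8913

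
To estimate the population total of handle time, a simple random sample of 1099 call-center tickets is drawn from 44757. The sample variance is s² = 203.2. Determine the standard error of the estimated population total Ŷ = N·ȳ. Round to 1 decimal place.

Var(Ŷ) = N²·Var(ȳ) = N²·(1 − n/N)·s²/n.
f = 1099/44757 = 0.02455482; Var(ȳ) = 0.97544518·203.2/1099 = 0.18035529.
Var(Ŷ) = 44757² · 0.18035529 = 3.6128574 × 10^8.
SE(Ŷ) = √(3.6128574 × 10^8) = 19007.5.

19007.5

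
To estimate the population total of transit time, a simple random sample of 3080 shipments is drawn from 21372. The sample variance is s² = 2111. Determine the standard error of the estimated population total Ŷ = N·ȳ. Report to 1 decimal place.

16369.0

Var(Ŷ) = N²·Var(ȳ) = N²·(1 − n/N)·s²/n.
f = 3080/21372 = 0.14411379; Var(ȳ) = 0.85588621·2111/3080 = 0.58661551.
Var(Ŷ) = 21372² · 0.58661551 = 2.679439 × 10^8.
SE(Ŷ) = √(2.679439 × 10^8) = 16369.0.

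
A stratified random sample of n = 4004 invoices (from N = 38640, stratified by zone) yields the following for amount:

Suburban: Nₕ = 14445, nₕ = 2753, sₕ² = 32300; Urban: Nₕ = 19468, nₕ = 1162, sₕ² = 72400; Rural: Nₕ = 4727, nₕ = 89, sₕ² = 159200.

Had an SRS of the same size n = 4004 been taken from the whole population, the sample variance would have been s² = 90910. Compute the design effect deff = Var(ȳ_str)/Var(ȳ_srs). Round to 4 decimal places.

Var(ȳ_str) = Σ Wₕ²(1−fₕ)sₕ²/nₕ with Wₕ = Nₕ/38640:
  Suburban: (14445/38640)²·(1−2753/14445)·32300/2753 = 1.3271757
  Urban: (19468/38640)²·(1−1162/19468)·72400/1162 = 14.872124
  Rural: (4727/38640)²·(1−89/4727)·159200/89 = 26.266074
  → Var(ȳ_str) = 42.465374.
Var(ȳ_srs) = (1 − 4004/38640)·90910/4004 = 20.352052.
deff = 42.465374 / 20.352052 = 2.0865.

2.0865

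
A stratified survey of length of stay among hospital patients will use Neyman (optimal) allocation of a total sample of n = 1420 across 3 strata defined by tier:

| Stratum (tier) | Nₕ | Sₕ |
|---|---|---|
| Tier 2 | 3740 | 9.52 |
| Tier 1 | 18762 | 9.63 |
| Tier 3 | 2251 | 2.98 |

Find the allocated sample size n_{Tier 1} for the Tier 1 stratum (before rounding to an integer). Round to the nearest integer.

1151

Neyman allocation: nₕ = n·NₕSₕ / Σⱼ NⱼSⱼ.
Σ NⱼSⱼ = 3740·9.52 + 18762·9.63 + 2251·2.98 = 222990.84.
n_{Tier 1} = 1420·18762·9.63 / 222990.84 = 1151.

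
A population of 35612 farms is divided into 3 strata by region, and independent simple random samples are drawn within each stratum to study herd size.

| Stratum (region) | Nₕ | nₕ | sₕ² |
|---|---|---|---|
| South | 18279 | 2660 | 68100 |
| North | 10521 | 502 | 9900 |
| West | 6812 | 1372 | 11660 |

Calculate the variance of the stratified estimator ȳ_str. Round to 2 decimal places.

Var(ȳ_str) = Σₕ Wₕ²(1 − fₕ)sₕ²/nₕ with Wₕ = Nₕ/N, N = 35612.
South: Wₕ = 0.51328204; term = 0.51328204²·(1 − 0.14552218)·68100/2660 = 5.7633952.
North: Wₕ = 0.29543412; term = 0.29543412²·(1 − 0.04771410)·9900/502 = 1.6391555.
West: Wₕ = 0.19128384; term = 0.19128384²·(1 − 0.20140928)·11660/1372 = 0.24832775.
Sum = 7.6508785.

7.65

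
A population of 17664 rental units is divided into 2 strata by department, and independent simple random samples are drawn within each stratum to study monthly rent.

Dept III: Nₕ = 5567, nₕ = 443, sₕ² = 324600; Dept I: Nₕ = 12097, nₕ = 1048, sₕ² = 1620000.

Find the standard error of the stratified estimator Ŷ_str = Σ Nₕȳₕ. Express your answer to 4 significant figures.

Var(Ŷ_str) = Σₕ Nₕ²(1 − fₕ)sₕ²/nₕ.
Dept III: 5567²·(1 − 443/5567)·324600/443 = 2.0901388 × 10^10.
Dept I: 12097²·(1 − 1048/12097)·1620000/1048 = 2.0661145 × 10^11.
Sum = 2.2751284 × 10^11.
SE = √(2.2751284 × 10^11) = 477000.

477000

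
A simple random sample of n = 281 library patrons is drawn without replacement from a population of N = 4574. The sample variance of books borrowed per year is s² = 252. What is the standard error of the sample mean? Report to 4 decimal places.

Under SRS without replacement, Var(ȳ) = (1 − f)·s²/n with f = n/N = 281/4574 = 0.06143419.
Var(ȳ) = (1 − 0.06143419)·252/281 = 0.93856581·0.89679715 = 0.84170314.
SE(ȳ) = √(0.84170314) = 0.9174.

0.9174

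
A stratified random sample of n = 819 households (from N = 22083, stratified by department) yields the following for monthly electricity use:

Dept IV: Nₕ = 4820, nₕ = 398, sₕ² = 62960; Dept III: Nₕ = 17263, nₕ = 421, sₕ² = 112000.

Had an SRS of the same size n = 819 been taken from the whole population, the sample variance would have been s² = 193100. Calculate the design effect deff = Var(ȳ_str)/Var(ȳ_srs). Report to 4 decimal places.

Var(ȳ_str) = Σ Wₕ²(1−fₕ)sₕ²/nₕ with Wₕ = Nₕ/22083:
  Dept IV: (4820/22083)²·(1−398/4820)·62960/398 = 6.9140303
  Dept III: (17263/22083)²·(1−421/17263)·112000/421 = 158.60969
  → Var(ȳ_str) = 165.52372.
Var(ȳ_srs) = (1 − 819/22083)·193100/819 = 227.03105.
deff = 165.52372 / 227.03105 = 0.7291.

0.7291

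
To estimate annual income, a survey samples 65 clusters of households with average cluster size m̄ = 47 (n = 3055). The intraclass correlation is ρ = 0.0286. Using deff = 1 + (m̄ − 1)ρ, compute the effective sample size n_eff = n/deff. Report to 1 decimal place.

1319.3

deff = 1 + (47 − 1)·0.0286 = 1 + 1.3156 = 2.3156.
n_eff = 3055 / 2.3156 = 1319.3.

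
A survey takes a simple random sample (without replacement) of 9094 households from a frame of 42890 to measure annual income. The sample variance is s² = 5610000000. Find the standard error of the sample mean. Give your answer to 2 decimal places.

697.20

Under SRS without replacement, Var(ȳ) = (1 − f)·s²/n with f = n/N = 9094/42890 = 0.21203078.
Var(ȳ) = (1 − 0.21203078)·5610000000/9094 = 0.78796922·616890.26 = 486090.54.
SE(ȳ) = √(486090.54) = 697.20.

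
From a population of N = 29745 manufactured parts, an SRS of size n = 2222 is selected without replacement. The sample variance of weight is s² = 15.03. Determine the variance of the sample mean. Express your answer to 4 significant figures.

Under SRS without replacement, Var(ȳ) = (1 − f)·s²/n with f = n/N = 2222/29745 = 0.07470163.
Var(ȳ) = (1 − 0.07470163)·15.03/2222 = 0.92529837·0.0067641764 = 0.0062588814.

0.006259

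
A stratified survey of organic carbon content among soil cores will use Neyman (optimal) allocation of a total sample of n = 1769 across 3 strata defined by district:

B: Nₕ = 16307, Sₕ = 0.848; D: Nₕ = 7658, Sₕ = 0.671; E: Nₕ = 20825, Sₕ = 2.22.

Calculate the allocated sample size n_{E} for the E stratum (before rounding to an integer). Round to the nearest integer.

1254

Neyman allocation: nₕ = n·NₕSₕ / Σⱼ NⱼSⱼ.
Σ NⱼSⱼ = 16307·0.848 + 7658·0.671 + 20825·2.22 = 65198.354.
n_{E} = 1769·20825·2.22 / 65198.354 = 1254.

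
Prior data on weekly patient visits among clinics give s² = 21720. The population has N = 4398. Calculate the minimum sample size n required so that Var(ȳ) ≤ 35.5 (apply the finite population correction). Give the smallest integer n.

Without fpc, n₀ = s²/D = 21720/35.5 = 611.8310.
With fpc, (1 − n/N)·s²/n ≤ D requires n ≥ n₀/(1 + n₀/N) = 611.8310/(1 + 611.8310/4398) = 537.1105.
Rounding up, n = 538.

538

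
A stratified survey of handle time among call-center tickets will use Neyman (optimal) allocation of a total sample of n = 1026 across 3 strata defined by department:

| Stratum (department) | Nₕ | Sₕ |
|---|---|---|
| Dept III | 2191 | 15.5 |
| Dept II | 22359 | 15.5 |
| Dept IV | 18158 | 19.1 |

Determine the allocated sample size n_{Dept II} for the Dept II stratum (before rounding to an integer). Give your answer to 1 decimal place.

Neyman allocation: nₕ = n·NₕSₕ / Σⱼ NⱼSⱼ.
Σ NⱼSⱼ = 2191·15.5 + 22359·15.5 + 18158·19.1 = 727342.8.
n_{Dept II} = 1026·22359·15.5 / 727342.8 = 488.9.

488.9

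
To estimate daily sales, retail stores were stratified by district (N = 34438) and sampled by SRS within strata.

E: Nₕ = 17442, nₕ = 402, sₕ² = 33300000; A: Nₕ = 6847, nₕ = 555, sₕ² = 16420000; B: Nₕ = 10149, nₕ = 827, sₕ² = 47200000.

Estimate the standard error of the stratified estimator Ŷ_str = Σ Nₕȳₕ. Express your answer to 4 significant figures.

Var(Ŷ_str) = Σₕ Nₕ²(1 − fₕ)sₕ²/nₕ.
E: 17442²·(1 − 402/17442)·33300000/402 = 2.4619773 × 10^13.
A: 6847²·(1 − 555/6847)·16420000/555 = 1.2745862 × 10^12.
B: 10149²·(1 − 827/10149)·47200000/827 = 5.3996902 × 10^12.
Sum = 3.1294049 × 10^13.
SE = √(3.1294049 × 10^13) = 5.594 × 10^6.

5.594 × 10^6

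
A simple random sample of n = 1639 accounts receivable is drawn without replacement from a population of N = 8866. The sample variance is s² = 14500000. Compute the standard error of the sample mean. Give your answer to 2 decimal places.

Under SRS without replacement, Var(ȳ) = (1 − f)·s²/n with f = n/N = 1639/8866 = 0.18486352.
Var(ȳ) = (1 − 0.18486352)·14500000/1639 = 0.81513648·8846.8578 = 7211.3965.
SE(ȳ) = √(7211.3965) = 84.92.

84.92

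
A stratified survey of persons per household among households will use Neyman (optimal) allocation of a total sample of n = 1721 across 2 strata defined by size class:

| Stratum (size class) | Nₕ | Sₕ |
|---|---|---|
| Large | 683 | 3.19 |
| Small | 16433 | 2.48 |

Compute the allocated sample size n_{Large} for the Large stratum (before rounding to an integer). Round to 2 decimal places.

Neyman allocation: nₕ = n·NₕSₕ / Σⱼ NⱼSⱼ.
Σ NⱼSⱼ = 683·3.19 + 16433·2.48 = 42932.61.
n_{Large} = 1721·683·3.19 / 42932.61 = 87.34.

87.34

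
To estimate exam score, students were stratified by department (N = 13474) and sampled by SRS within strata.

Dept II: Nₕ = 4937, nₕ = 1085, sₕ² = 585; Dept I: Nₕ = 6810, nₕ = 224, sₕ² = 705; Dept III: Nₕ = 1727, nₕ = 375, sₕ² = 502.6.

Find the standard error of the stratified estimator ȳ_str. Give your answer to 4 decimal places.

0.9226

Var(ȳ_str) = Σₕ Wₕ²(1 − fₕ)sₕ²/nₕ with Wₕ = Nₕ/N, N = 13474.
Dept II: Wₕ = 0.36640938; term = 0.36640938²·(1 − 0.21976909)·585/1085 = 0.056478408.
Dept I: Wₕ = 0.50541784; term = 0.50541784²·(1 − 0.03289280)·705/224 = 0.77752946.
Dept III: Wₕ = 0.12817278; term = 0.12817278²·(1 − 0.21713955)·502.6/375 = 0.017237217.
Sum = 0.85124509.
SE = √(0.85124509) = 0.9226.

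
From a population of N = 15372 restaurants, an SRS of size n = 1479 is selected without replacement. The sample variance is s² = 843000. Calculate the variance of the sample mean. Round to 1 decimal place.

Under SRS without replacement, Var(ȳ) = (1 − f)·s²/n with f = n/N = 1479/15372 = 0.09621390.
Var(ȳ) = (1 − 0.09621390)·843000/1479 = 0.90378610·569.97972 = 515.13975.

515.1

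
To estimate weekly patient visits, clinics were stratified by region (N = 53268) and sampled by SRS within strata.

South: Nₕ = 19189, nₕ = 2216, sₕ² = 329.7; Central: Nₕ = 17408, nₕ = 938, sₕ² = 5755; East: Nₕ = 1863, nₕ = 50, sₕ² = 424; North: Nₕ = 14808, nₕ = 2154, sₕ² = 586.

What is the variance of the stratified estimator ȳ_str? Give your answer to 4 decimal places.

Var(ȳ_str) = Σₕ Wₕ²(1 − fₕ)sₕ²/nₕ with Wₕ = Nₕ/N, N = 53268.
South: Wₕ = 0.36023504; term = 0.36023504²·(1 − 0.11548283)·329.7/2216 = 0.017077621.
Central: Wₕ = 0.32680033; term = 0.32680033²·(1 − 0.05388327)·5755/938 = 0.61994361.
East: Wₕ = 0.03497409; term = 0.03497409²·(1 − 0.02683843)·424/50 = 0.010094242.
North: Wₕ = 0.27799054; term = 0.27799054²·(1 − 0.14546191)·586/2154 = 0.017965668.
Sum = 0.66508114.

0.6651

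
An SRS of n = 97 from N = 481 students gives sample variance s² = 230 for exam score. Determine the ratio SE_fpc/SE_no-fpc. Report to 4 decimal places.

f = n/N = 97/481 = 0.20166320.
SE_no-fpc = √(s²/n) = 1.5398487; SE_fpc = √((1−f)s²/n) = 1.3758501.
Ratio = √(1−f) = 0.89349695.

0.8935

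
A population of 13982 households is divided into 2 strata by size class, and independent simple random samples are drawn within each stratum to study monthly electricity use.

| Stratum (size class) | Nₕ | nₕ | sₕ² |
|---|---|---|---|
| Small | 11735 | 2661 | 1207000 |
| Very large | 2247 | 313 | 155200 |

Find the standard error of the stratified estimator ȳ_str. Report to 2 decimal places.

Var(ȳ_str) = Σₕ Wₕ²(1 − fₕ)sₕ²/nₕ with Wₕ = Nₕ/N, N = 13982.
Small: Wₕ = 0.83929338; term = 0.83929338²·(1 − 0.22675756)·1207000/2661 = 247.06184.
Very large: Wₕ = 0.16070662; term = 0.16070662²·(1 − 0.13929684)·155200/313 = 11.022201.
Sum = 258.08404.
SE = √(258.08404) = 16.06.

16.06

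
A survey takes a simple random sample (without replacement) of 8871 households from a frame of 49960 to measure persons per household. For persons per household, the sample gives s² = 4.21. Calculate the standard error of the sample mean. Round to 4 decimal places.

Under SRS without replacement, Var(ȳ) = (1 − f)·s²/n with f = n/N = 8871/49960 = 0.17756205.
Var(ȳ) = (1 − 0.17756205)·4.21/8871 = 0.82243795·4.7458009 × 10^-4 = 3.9031268 × 10^-4.
SE(ȳ) = √(3.9031268 × 10^-4) = 0.0198.

0.0198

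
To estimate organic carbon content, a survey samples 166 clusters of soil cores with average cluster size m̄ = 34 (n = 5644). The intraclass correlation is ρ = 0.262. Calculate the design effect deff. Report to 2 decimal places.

deff = 1 + (34 − 1)·0.262 = 1 + 8.646 = 9.646.

9.65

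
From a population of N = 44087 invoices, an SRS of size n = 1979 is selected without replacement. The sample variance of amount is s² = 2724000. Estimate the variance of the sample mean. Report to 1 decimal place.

Under SRS without replacement, Var(ȳ) = (1 − f)·s²/n with f = n/N = 1979/44087 = 0.04488852.
Var(ȳ) = (1 − 0.04488852)·2724000/1979 = 0.95511148·1376.4528 = 1314.6658.

1314.7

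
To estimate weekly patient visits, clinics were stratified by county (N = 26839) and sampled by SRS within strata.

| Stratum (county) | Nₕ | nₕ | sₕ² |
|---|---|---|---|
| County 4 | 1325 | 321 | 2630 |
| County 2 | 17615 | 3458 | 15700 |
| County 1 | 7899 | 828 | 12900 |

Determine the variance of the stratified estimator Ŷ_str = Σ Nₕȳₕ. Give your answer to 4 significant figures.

2.013 × 10^9

Var(Ŷ_str) = Σₕ Nₕ²(1 − fₕ)sₕ²/nₕ.
County 4: 1325²·(1 − 321/1325)·2630/321 = 1.0899343 × 10^7.
County 2: 17615²·(1 − 3458/17615)·15700/3458 = 1.1322141 × 10^9.
County 1: 7899²·(1 − 828/7899)·12900/828 = 8.7018647 × 10^8.
Sum = 2.0132999 × 10^9.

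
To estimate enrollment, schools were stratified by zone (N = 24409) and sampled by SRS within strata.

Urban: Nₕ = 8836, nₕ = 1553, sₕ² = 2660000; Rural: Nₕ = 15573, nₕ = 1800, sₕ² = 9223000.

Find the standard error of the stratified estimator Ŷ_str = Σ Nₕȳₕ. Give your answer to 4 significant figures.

1.100 × 10^6

Var(Ŷ_str) = Σₕ Nₕ²(1 − fₕ)sₕ²/nₕ.
Urban: 8836²·(1 − 1553/8836)·2660000/1553 = 1.1022401 × 10^11.
Rural: 15573²·(1 − 1800/15573)·9223000/1800 = 1.0990072 × 10^12.
Sum = 1.2092312 × 10^12.
SE = √(1.2092312 × 10^12) = 1.100 × 10^6.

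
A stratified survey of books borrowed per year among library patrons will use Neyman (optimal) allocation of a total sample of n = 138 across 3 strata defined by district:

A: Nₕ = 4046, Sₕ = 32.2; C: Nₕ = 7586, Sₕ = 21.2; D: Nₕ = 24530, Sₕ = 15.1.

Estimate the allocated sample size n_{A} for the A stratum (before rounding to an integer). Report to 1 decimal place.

27.2

Neyman allocation: nₕ = n·NₕSₕ / Σⱼ NⱼSⱼ.
Σ NⱼSⱼ = 4046·32.2 + 7586·21.2 + 24530·15.1 = 661507.4.
n_{A} = 138·4046·32.2 / 661507.4 = 27.2.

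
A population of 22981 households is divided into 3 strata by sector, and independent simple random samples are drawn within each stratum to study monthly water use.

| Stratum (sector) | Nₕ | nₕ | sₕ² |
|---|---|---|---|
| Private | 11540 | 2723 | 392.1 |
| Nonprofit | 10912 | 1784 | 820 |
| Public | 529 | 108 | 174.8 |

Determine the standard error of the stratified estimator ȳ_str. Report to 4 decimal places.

0.3393

Var(ȳ_str) = Σₕ Wₕ²(1 − fₕ)sₕ²/nₕ with Wₕ = Nₕ/N, N = 22981.
Private: Wₕ = 0.50215395; term = 0.50215395²·(1 − 0.23596187)·392.1/2723 = 0.027742015.
Nonprofit: Wₕ = 0.47482703; term = 0.47482703²·(1 − 0.16348974)·820/1784 = 0.086688432.
Public: Wₕ = 0.02301902; term = 0.02301902²·(1 − 0.20415879)·174.8/108 = 6.8252348 × 10^-4.
Sum = 0.11511297.
SE = √(0.11511297) = 0.3393.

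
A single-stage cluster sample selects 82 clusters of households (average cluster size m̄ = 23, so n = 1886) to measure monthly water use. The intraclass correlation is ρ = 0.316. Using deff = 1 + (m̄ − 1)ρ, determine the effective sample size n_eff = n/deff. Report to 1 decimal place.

237.2

deff = 1 + (23 − 1)·0.316 = 1 + 6.952 = 7.952.
n_eff = 1886 / 7.952 = 237.2.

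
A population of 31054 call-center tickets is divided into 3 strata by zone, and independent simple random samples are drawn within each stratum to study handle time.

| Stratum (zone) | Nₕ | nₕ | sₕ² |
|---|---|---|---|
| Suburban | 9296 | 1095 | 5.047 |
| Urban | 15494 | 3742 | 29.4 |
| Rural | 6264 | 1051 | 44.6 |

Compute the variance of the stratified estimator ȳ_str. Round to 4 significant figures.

Var(ȳ_str) = Σₕ Wₕ²(1 − fₕ)sₕ²/nₕ with Wₕ = Nₕ/N, N = 31054.
Suburban: Wₕ = 0.29934952; term = 0.29934952²·(1 − 0.11779260)·5.047/1095 = 3.6437369 × 10^-4.
Urban: Wₕ = 0.49893733; term = 0.49893733²·(1 − 0.24151284)·29.4/3742 = 0.0014834871.
Rural: Wₕ = 0.20171314; term = 0.20171314²·(1 − 0.16778416)·44.6/1051 = 0.001436933.
Sum = 0.0032847938.

0.003285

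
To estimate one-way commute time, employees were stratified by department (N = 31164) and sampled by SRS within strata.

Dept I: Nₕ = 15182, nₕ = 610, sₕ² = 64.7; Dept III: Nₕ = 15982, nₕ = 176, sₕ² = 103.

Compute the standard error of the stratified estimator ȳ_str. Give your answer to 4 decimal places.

0.4200

Var(ȳ_str) = Σₕ Wₕ²(1 − fₕ)sₕ²/nₕ with Wₕ = Nₕ/N, N = 31164.
Dept I: Wₕ = 0.48716468; term = 0.48716468²·(1 − 0.04017916)·64.7/610 = 0.024161072.
Dept III: Wₕ = 0.51283532; term = 0.51283532²·(1 − 0.01101239)·103/176 = 0.15221984.
Sum = 0.17638091.
SE = √(0.17638091) = 0.4200.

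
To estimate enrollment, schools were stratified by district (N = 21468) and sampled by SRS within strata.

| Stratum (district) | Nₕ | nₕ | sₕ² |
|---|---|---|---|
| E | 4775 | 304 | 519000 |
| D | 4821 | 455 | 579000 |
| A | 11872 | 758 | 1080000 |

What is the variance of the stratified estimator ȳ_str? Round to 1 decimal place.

Var(ȳ_str) = Σₕ Wₕ²(1 − fₕ)sₕ²/nₕ with Wₕ = Nₕ/N, N = 21468.
E: Wₕ = 0.22242407; term = 0.22242407²·(1 − 0.06366492)·519000/304 = 79.084004.
D: Wₕ = 0.22456680; term = 0.22456680²·(1 − 0.09437876)·579000/455 = 58.117223.
A: Wₕ = 0.55300913; term = 0.55300913²·(1 − 0.06384771)·1080000/758 = 407.91123.
Sum = 545.11246.

545.1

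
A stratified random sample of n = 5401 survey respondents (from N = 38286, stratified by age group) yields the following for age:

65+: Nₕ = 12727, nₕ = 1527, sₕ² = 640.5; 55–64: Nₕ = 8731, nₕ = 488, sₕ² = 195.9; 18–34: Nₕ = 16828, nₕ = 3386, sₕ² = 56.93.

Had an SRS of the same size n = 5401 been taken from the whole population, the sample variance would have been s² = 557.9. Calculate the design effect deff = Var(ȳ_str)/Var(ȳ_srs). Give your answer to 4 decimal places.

Var(ȳ_str) = Σ Wₕ²(1−fₕ)sₕ²/nₕ with Wₕ = Nₕ/38286:
  65+: (12727/38286)²·(1−1527/12727)·640.5/1527 = 0.040789105
  55–64: (8731/38286)²·(1−488/8731)·195.9/488 = 0.019709877
  18–34: (16828/38286)²·(1−3386/16828)·56.93/3386 = 0.0025946013
  → Var(ȳ_str) = 0.063093583.
Var(ȳ_srs) = (1 − 5401/38286)·557.9/5401 = 0.08872378.
deff = 0.063093583 / 0.08872378 = 0.7111.

0.7111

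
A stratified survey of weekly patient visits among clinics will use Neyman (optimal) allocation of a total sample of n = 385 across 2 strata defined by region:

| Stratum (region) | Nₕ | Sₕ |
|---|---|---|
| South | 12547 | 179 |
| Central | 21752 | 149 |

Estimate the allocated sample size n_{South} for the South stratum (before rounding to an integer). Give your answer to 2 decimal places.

Neyman allocation: nₕ = n·NₕSₕ / Σⱼ NⱼSⱼ.
Σ NⱼSⱼ = 12547·179 + 21752·149 = 5.486961 × 10^6.
n_{South} = 385·12547·179 / (5.486961 × 10^6) = 157.59.

157.59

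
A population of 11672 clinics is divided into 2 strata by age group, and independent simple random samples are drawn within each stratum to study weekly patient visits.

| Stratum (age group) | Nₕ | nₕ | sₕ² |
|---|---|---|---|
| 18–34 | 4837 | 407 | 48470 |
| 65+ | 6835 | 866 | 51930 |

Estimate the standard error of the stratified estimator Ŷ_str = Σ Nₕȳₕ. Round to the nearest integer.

Var(Ŷ_str) = Σₕ Nₕ²(1 − fₕ)sₕ²/nₕ.
18–34: 4837²·(1 − 407/4837)·48470/407 = 2.5518693 × 10^9.
65+: 6835²·(1 − 866/6835)·51930/866 = 2.4464736 × 10^9.
Sum = 4.9983429 × 10^9.
SE = √(4.9983429 × 10^9) = 70699.

70699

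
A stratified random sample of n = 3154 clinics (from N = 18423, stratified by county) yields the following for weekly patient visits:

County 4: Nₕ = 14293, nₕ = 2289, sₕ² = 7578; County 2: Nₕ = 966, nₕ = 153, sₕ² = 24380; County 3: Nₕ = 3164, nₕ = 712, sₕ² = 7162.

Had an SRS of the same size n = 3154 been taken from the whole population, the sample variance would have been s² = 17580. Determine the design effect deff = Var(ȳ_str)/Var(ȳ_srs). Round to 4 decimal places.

0.4919

Var(ȳ_str) = Σ Wₕ²(1−fₕ)sₕ²/nₕ with Wₕ = Nₕ/18423:
  County 4: (14293/18423)²·(1−2289/14293)·7578/2289 = 1.6735453
  County 2: (966/18423)²·(1−153/966)·24380/153 = 0.36871367
  County 3: (3164/18423)²·(1−712/3164)·7162/712 = 0.22992731
  → Var(ȳ_str) = 2.2721863.
Var(ȳ_srs) = (1 − 3154/18423)·17580/3154 = 4.6196325.
deff = 2.2721863 / 4.6196325 = 0.4919.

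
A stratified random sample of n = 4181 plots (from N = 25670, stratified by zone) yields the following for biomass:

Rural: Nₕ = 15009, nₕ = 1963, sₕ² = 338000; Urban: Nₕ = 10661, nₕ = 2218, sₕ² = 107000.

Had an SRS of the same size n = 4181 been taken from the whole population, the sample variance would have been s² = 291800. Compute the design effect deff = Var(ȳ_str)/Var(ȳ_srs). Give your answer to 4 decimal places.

Var(ȳ_str) = Σ Wₕ²(1−fₕ)sₕ²/nₕ with Wₕ = Nₕ/25670:
  Rural: (15009/25670)²·(1−1963/15009)·338000/1963 = 51.165096
  Urban: (10661/25670)²·(1−2218/10661)·107000/2218 = 6.5896937
  → Var(ȳ_str) = 57.75479.
Var(ȳ_srs) = (1 − 4181/25670)·291800/4181 = 58.424561.
deff = 57.75479 / 58.424561 = 0.9885.

0.9885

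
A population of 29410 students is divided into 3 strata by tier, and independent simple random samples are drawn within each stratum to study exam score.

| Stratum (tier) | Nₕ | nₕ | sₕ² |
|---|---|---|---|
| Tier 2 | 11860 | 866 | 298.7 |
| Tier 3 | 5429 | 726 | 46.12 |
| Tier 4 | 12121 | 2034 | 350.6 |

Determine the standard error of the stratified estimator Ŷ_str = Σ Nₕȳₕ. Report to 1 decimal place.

Var(Ŷ_str) = Σₕ Nₕ²(1 − fₕ)sₕ²/nₕ.
Tier 2: 11860²·(1 − 866/11860)·298.7/866 = 4.497361 × 10^7.
Tier 3: 5429²·(1 − 726/5429)·46.12/726 = 1.6219875 × 10^6.
Tier 4: 12121²·(1 − 2034/12121)·350.6/2034 = 2.1074702 × 10^7.
Sum = 6.76703 × 10^7.
SE = √(6.76703 × 10^7) = 8226.2.

8226.2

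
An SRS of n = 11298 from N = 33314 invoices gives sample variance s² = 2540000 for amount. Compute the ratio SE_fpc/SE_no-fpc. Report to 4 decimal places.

f = n/N = 11298/33314 = 0.33913670.
SE_no-fpc = √(s²/n) = 14.993951; SE_fpc = √((1−f)s²/n) = 12.189107.
Ratio = √(1−f) = 0.81293499.

0.8129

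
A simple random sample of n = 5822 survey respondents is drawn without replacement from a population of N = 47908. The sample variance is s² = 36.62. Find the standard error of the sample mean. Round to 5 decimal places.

0.07433

Under SRS without replacement, Var(ȳ) = (1 − f)·s²/n with f = n/N = 5822/47908 = 0.12152459.
Var(ȳ) = (1 − 0.12152459)·36.62/5822 = 0.87847541·0.0062899347 = 0.005525553.
SE(ȳ) = √(0.005525553) = 0.07433.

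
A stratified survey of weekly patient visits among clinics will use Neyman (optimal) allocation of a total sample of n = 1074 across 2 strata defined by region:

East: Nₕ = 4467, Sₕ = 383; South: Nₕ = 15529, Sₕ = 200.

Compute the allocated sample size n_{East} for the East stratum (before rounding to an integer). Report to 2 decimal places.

381.48

Neyman allocation: nₕ = n·NₕSₕ / Σⱼ NⱼSⱼ.
Σ NⱼSⱼ = 4467·383 + 15529·200 = 4.816661 × 10^6.
n_{East} = 1074·4467·383 / (4.816661 × 10^6) = 381.48.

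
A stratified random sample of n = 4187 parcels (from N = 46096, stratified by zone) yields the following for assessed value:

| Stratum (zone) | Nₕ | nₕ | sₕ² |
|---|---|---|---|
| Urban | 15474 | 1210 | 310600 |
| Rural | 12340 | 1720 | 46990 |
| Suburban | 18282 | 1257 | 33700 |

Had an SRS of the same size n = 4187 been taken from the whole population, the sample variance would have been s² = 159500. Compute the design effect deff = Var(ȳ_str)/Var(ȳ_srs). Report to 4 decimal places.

Var(ȳ_str) = Σ Wₕ²(1−fₕ)sₕ²/nₕ with Wₕ = Nₕ/46096:
  Urban: (15474/46096)²·(1−1210/15474)·310600/1210 = 26.664505
  Rural: (12340/46096)²·(1−1720/12340)·46990/1720 = 1.6849623
  Suburban: (18282/46096)²·(1−1257/18282)·33700/1257 = 3.9271634
  → Var(ȳ_str) = 32.276631.
Var(ȳ_srs) = (1 − 4187/46096)·159500/4187 = 34.633931.
deff = 32.276631 / 34.633931 = 0.9319.

0.9319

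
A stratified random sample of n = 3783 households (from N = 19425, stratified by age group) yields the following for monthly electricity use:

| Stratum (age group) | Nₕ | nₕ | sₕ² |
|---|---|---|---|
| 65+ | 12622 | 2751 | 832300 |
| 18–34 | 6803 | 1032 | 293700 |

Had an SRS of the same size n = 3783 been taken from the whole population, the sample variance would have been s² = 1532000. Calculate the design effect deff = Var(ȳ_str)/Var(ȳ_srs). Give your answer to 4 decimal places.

0.3971

Var(ȳ_str) = Σ Wₕ²(1−fₕ)sₕ²/nₕ with Wₕ = Nₕ/19425:
  65+: (12622/19425)²·(1−2751/12622)·832300/2751 = 99.89795
  18–34: (6803/19425)²·(1−1032/6803)·293700/1032 = 29.611045
  → Var(ȳ_str) = 129.509.
Var(ȳ_srs) = (1 − 3783/19425)·1532000/3783 = 326.10216.
deff = 129.509 / 326.10216 = 0.3971.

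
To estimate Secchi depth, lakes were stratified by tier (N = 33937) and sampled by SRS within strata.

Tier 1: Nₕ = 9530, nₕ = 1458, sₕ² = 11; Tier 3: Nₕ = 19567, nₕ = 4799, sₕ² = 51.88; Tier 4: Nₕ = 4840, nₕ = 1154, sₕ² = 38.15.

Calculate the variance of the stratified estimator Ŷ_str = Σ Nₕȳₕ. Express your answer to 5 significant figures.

4.2940 × 10^6

Var(Ŷ_str) = Σₕ Nₕ²(1 − fₕ)sₕ²/nₕ.
Tier 1: 9530²·(1 − 1458/9530)·11/1458 = 580375.69.
Tier 3: 19567²·(1 − 4799/19567)·51.88/4799 = 3.1238858 × 10^6.
Tier 4: 4840²·(1 − 1154/4840)·38.15/1154 = 589779.16.
Sum = 4.2940407 × 10^6.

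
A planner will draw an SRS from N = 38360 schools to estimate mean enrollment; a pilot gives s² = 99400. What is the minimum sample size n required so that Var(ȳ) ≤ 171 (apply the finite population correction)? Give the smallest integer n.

Without fpc, n₀ = s²/D = 99400/171 = 581.2865.
With fpc, (1 − n/N)·s²/n ≤ D requires n ≥ n₀/(1 + n₀/N) = 581.2865/(1 + 581.2865/38360) = 572.6095.
Rounding up, n = 573.

573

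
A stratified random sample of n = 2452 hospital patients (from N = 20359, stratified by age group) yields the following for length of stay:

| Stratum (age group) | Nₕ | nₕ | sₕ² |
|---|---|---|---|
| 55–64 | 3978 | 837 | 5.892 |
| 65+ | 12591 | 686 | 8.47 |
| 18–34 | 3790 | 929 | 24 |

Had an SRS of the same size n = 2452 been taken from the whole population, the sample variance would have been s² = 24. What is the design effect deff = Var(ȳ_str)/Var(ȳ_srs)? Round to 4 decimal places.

Var(ȳ_str) = Σ Wₕ²(1−fₕ)sₕ²/nₕ with Wₕ = Nₕ/20359:
  55–64: (3978/20359)²·(1−837/3978)·5.892/837 = 2.1220573 × 10^-4
  65+: (12591/20359)²·(1−686/12591)·8.47/686 = 0.0044651498
  18–34: (3790/20359)²·(1−929/3790)·24/929 = 6.7583349 × 10^-4
  → Var(ȳ_str) = 0.005353189.
Var(ȳ_srs) = (1 − 2452/20359)·24/2452 = 0.0086090884.
deff = 0.005353189 / 0.0086090884 = 0.6218.

0.6218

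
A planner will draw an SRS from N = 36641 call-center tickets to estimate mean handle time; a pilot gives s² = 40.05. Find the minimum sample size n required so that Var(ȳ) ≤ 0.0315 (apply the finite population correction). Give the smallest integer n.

1229

Without fpc, n₀ = s²/D = 40.05/0.0315 = 1271.4286.
With fpc, (1 − n/N)·s²/n ≤ D requires n ≥ n₀/(1 + n₀/N) = 1271.4286/(1 + 1271.4286/36641) = 1228.7901.
Rounding up, n = 1229.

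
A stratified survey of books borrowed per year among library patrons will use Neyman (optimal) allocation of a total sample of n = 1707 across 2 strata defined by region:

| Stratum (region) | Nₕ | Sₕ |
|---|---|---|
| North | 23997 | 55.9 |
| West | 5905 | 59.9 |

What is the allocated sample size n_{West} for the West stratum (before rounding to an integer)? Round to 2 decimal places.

Neyman allocation: nₕ = n·NₕSₕ / Σⱼ NⱼSⱼ.
Σ NⱼSⱼ = 23997·55.9 + 5905·59.9 = 1.6951418 × 10^6.
n_{West} = 1707·5905·59.9 / (1.6951418 × 10^6) = 356.18.

356.18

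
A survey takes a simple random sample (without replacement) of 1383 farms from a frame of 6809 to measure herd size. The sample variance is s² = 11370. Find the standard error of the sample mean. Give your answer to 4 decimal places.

Under SRS without replacement, Var(ȳ) = (1 − f)·s²/n with f = n/N = 1383/6809 = 0.20311353.
Var(ȳ) = (1 − 0.20311353)·11370/1383 = 0.79688647·8.2212581 = 6.5514094.
SE(ȳ) = √(6.5514094) = 2.5596.

2.5596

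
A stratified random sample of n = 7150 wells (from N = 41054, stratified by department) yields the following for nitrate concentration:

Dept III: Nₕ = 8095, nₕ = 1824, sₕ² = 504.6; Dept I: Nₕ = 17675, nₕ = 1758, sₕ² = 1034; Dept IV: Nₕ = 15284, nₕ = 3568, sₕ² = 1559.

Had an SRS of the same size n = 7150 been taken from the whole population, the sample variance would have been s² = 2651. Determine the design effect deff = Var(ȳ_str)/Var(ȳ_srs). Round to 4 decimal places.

Var(ȳ_str) = Σ Wₕ²(1−fₕ)sₕ²/nₕ with Wₕ = Nₕ/41054:
  Dept III: (8095/41054)²·(1−1824/8095)·504.6/1824 = 0.0083323041
  Dept I: (17675/41054)²·(1−1758/17675)·1034/1758 = 0.09817736
  Dept IV: (15284/41054)²·(1−3568/15284)·1559/3568 = 0.046422306
  → Var(ȳ_str) = 0.15293197.
Var(ȳ_srs) = (1 − 7150/41054)·2651/7150 = 0.30619574.
deff = 0.15293197 / 0.30619574 = 0.4995.

0.4995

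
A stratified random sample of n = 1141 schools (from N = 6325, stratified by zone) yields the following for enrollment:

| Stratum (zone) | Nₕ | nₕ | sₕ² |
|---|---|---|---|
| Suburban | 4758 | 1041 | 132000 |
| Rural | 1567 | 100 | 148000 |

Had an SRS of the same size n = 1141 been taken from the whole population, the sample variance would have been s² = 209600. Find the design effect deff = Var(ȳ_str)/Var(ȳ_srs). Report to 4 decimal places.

Var(ȳ_str) = Σ Wₕ²(1−fₕ)sₕ²/nₕ with Wₕ = Nₕ/6325:
  Suburban: (4758/6325)²·(1−1041/4758)·132000/1041 = 56.055617
  Rural: (1567/6325)²·(1−100/1567)·148000/100 = 85.043234
  → Var(ȳ_str) = 141.09885.
Var(ȳ_srs) = (1 − 1141/6325)·209600/1141 = 150.56017.
deff = 141.09885 / 150.56017 = 0.9372.

0.9372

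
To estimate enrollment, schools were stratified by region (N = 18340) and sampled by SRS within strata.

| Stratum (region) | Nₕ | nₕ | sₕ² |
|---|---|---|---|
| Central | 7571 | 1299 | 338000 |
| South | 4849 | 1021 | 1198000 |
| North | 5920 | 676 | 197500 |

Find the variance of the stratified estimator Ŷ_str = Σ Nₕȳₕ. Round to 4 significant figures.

Var(Ŷ_str) = Σₕ Nₕ²(1 − fₕ)sₕ²/nₕ.
Central: 7571²·(1 − 1299/7571)·338000/1299 = 1.2355685 × 10^10.
South: 4849²·(1 − 1021/4849)·1198000/1021 = 2.1779865 × 10^10.
North: 5920²·(1 − 676/5920)·197500/676 = 9.0699479 × 10^9.
Sum = 4.3205498 × 10^10.

4.321 × 10^10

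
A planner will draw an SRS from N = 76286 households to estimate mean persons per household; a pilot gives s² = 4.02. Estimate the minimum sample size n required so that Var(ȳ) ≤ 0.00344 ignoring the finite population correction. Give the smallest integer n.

1169

Without fpc, n₀ = s²/D = 4.02/0.00344 = 1168.6047.
Rounding up, n = 1169.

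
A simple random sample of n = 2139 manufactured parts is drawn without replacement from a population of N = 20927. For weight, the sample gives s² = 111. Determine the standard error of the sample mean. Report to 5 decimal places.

Under SRS without replacement, Var(ȳ) = (1 − f)·s²/n with f = n/N = 2139/20927 = 0.10221245.
Var(ȳ) = (1 − 0.10221245)·111/2139 = 0.89778755·0.051893408 = 0.046589256.
SE(ȳ) = √(0.046589256) = 0.21585.

0.21585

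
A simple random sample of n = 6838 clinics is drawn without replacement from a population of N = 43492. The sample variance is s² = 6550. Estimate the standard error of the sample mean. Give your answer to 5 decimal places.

Under SRS without replacement, Var(ȳ) = (1 − f)·s²/n with f = n/N = 6838/43492 = 0.15722432.
Var(ȳ) = (1 − 0.15722432)·6550/6838 = 0.84277568·0.95788242 = 0.80728001.
SE(ȳ) = √(0.80728001) = 0.89849.

0.89849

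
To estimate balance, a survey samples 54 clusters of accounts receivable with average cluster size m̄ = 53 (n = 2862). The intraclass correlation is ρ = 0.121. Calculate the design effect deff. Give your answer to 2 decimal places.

7.29

deff = 1 + (53 − 1)·0.121 = 1 + 6.292 = 7.292.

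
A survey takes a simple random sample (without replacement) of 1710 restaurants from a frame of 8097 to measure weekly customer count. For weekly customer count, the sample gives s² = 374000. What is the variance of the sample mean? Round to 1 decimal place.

172.5

Under SRS without replacement, Var(ȳ) = (1 − f)·s²/n with f = n/N = 1710/8097 = 0.21118933.
Var(ȳ) = (1 − 0.21118933)·374000/1710 = 0.78881067·218.71345 = 172.5235.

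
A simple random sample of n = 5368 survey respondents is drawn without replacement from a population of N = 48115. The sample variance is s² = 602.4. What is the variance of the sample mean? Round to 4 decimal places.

Under SRS without replacement, Var(ȳ) = (1 − f)·s²/n with f = n/N = 5368/48115 = 0.11156604.
Var(ȳ) = (1 − 0.11156604)·602.4/5368 = 0.88843396·0.11222057 = 0.099700562.

0.0997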